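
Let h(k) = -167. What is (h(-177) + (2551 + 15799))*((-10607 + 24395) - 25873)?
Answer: -219741555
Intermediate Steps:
(h(-177) + (2551 + 15799))*((-10607 + 24395) - 25873) = (-167 + (2551 + 15799))*((-10607 + 24395) - 25873) = (-167 + 18350)*(13788 - 25873) = 18183*(-12085) = -219741555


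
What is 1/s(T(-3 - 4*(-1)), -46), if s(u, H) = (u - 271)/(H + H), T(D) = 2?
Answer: 92/269 ≈ 0.34201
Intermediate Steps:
s(u, H) = (-271 + u)/(2*H) (s(u, H) = (-271 + u)/((2*H)) = (-271 + u)*(1/(2*H)) = (-271 + u)/(2*H))
1/s(T(-3 - 4*(-1)), -46) = 1/((½)*(-271 + 2)/(-46)) = 1/((½)*(-1/46)*(-269)) = 1/(269/92) = 92/269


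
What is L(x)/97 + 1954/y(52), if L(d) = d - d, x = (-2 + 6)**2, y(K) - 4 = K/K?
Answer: 1954/5 ≈ 390.80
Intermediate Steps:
y(K) = 5 (y(K) = 4 + K/K = 4 + 1 = 5)
x = 16 (x = 4**2 = 16)
L(d) = 0
L(x)/97 + 1954/y(52) = 0/97 + 1954/5 = 0*(1/97) + 1954*(1/5) = 0 + 1954/5 = 1954/5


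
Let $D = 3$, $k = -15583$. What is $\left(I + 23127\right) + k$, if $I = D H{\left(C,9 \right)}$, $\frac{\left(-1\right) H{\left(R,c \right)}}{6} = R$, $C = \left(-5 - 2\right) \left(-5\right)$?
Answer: $6914$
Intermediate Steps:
$C = 35$ ($C = \left(-7\right) \left(-5\right) = 35$)
$H{\left(R,c \right)} = - 6 R$
$I = -630$ ($I = 3 \left(\left(-6\right) 35\right) = 3 \left(-210\right) = -630$)
$\left(I + 23127\right) + k = \left(-630 + 23127\right) - 15583 = 22497 - 15583 = 6914$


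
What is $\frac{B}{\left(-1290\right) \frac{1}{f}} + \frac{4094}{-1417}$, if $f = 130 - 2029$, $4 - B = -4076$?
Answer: $\frac{365784046}{60931} \approx 6003.3$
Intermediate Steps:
$B = 4080$ ($B = 4 - -4076 = 4 + 4076 = 4080$)
$f = -1899$
$\frac{B}{\left(-1290\right) \frac{1}{f}} + \frac{4094}{-1417} = \frac{4080}{\left(-1290\right) \frac{1}{-1899}} + \frac{4094}{-1417} = \frac{4080}{\left(-1290\right) \left(- \frac{1}{1899}\right)} + 4094 \left(- \frac{1}{1417}\right) = \frac{4080}{\frac{430}{633}} - \frac{4094}{1417} = 4080 \cdot \frac{633}{430} - \frac{4094}{1417} = \frac{258264}{43} - \frac{4094}{1417} = \frac{365784046}{60931}$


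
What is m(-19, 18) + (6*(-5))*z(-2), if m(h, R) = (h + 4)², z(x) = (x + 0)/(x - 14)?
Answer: 885/4 ≈ 221.25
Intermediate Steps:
z(x) = x/(-14 + x)
m(h, R) = (4 + h)²
m(-19, 18) + (6*(-5))*z(-2) = (4 - 19)² + (6*(-5))*(-2/(-14 - 2)) = (-15)² - (-60)/(-16) = 225 - (-60)*(-1)/16 = 225 - 30*⅛ = 225 - 15/4 = 885/4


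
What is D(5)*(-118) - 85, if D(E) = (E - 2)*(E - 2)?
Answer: -1147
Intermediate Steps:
D(E) = (-2 + E)² (D(E) = (-2 + E)*(-2 + E) = (-2 + E)²)
D(5)*(-118) - 85 = (-2 + 5)²*(-118) - 85 = 3²*(-118) - 85 = 9*(-118) - 85 = -1062 - 85 = -1147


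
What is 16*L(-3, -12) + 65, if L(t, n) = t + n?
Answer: -175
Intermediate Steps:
L(t, n) = n + t
16*L(-3, -12) + 65 = 16*(-12 - 3) + 65 = 16*(-15) + 65 = -240 + 65 = -175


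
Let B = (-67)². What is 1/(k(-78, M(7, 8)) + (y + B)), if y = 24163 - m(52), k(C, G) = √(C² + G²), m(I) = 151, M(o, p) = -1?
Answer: 28501/812300916 - √6085/812300916 ≈ 3.4991e-5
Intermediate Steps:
B = 4489
y = 24012 (y = 24163 - 1*151 = 24163 - 151 = 24012)
1/(k(-78, M(7, 8)) + (y + B)) = 1/(√((-78)² + (-1)²) + (24012 + 4489)) = 1/(√(6084 + 1) + 28501) = 1/(√6085 + 28501) = 1/(28501 + √6085)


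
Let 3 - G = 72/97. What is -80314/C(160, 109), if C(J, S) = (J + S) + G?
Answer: -299633/1012 ≈ -296.08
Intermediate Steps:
G = 219/97 (G = 3 - 72/97 = 219/97 ≈ 2.2577)
C(J, S) = 219/97 + J + S (C(J, S) = (J + S) + 219/97 = 219/97 + J + S)
-80314/C(160, 109) = -80314/(219/97 + 160 + 109) = -80314/26312/97 = -80314*97/26312 = -299633/1012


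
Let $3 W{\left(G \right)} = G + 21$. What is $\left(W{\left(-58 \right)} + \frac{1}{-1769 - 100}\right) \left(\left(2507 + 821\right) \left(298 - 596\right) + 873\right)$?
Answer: $\frac{1087693252}{89} \approx 1.2221 \cdot 10^{7}$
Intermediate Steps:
$W{\left(G \right)} = 7 + \frac{G}{3}$ ($W{\left(G \right)} = \frac{G + 21}{3} = \frac{21 + G}{3} = 7 + \frac{G}{3}$)
$\left(W{\left(-58 \right)} + \frac{1}{-1769 - 100}\right) \left(\left(2507 + 821\right) \left(298 - 596\right) + 873\right) = \left(\left(7 + \frac{1}{3} \left(-58\right)\right) + \frac{1}{-1769 - 100}\right) \left(\left(2507 + 821\right) \left(298 - 596\right) + 873\right) = \left(\left(7 - \frac{58}{3}\right) + \frac{1}{-1869}\right) \left(3328 \left(-298\right) + 873\right) = \left(- \frac{37}{3} - \frac{1}{1869}\right) \left(-991744 + 873\right) = \left(- \frac{7684}{623}\right) \left(-990871\right) = \frac{1087693252}{89}$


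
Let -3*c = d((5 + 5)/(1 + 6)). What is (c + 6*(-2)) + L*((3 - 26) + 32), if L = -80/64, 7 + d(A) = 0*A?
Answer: -251/12 ≈ -20.917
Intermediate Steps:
d(A) = -7 (d(A) = -7 + 0*A = -7 + 0 = -7)
c = 7/3 (c = -1/3*(-7) = 7/3 ≈ 2.3333)
L = -5/4 (L = -80*1/64 = -5/4 ≈ -1.2500)
(c + 6*(-2)) + L*((3 - 26) + 32) = (7/3 + 6*(-2)) - 5*((3 - 26) + 32)/4 = (7/3 - 12) - 5*(-23 + 32)/4 = -29/3 - 5/4*9 = -29/3 - 45/4 = -251/12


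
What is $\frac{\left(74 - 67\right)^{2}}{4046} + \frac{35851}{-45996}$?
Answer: $- \frac{10199953}{13292844} \approx -0.76733$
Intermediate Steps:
$\frac{\left(74 - 67\right)^{2}}{4046} + \frac{35851}{-45996} = 7^{2} \cdot \frac{1}{4046} + 35851 \left(- \frac{1}{45996}\right) = 49 \cdot \frac{1}{4046} - \frac{35851}{45996} = \frac{7}{578} - \frac{35851}{45996} = - \frac{10199953}{13292844}$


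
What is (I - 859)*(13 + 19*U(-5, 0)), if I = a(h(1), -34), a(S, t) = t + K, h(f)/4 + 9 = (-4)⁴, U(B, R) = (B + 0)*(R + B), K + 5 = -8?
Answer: -442128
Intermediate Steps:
K = -13 (K = -5 - 8 = -13)
U(B, R) = B*(B + R)
h(f) = 988 (h(f) = -36 + 4*(-4)⁴ = -36 + 4*256 = -36 + 1024 = 988)
a(S, t) = -13 + t (a(S, t) = t - 13 = -13 + t)
I = -47 (I = -13 - 34 = -47)
(I - 859)*(13 + 19*U(-5, 0)) = (-47 - 859)*(13 + 19*(-5*(-5 + 0))) = -906*(13 + 19*(-5*(-5))) = -906*(13 + 19*25) = -906*(13 + 475) = -906*488 = -442128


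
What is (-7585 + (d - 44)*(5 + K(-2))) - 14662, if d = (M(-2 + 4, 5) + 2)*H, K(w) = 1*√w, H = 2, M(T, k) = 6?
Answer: -22387 - 28*I*√2 ≈ -22387.0 - 39.598*I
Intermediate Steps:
K(w) = √w
d = 16 (d = (6 + 2)*2 = 8*2 = 16)
(-7585 + (d - 44)*(5 + K(-2))) - 14662 = (-7585 + (16 - 44)*(5 + √(-2))) - 14662 = (-7585 - 28*(5 + I*√2)) - 14662 = (-7585 + (-140 - 28*I*√2)) - 14662 = (-7725 - 28*I*√2) - 14662 = -22387 - 28*I*√2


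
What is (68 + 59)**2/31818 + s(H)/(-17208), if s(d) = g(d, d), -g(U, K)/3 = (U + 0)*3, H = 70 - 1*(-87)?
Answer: 17917037/30418008 ≈ 0.58903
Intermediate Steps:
H = 157 (H = 70 + 87 = 157)
g(U, K) = -9*U (g(U, K) = -3*(U + 0)*3 = -3*U*3 = -9*U)
s(d) = -9*d
(68 + 59)**2/31818 + s(H)/(-17208) = (68 + 59)**2/31818 - 9*157/(-17208) = 127**2*(1/31818) - 1413*(-1/17208) = 16129*(1/31818) + 157/1912 = 16129/31818 + 157/1912 = 17917037/30418008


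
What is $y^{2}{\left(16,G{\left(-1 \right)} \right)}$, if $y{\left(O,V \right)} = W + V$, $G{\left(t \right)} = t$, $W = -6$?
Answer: $49$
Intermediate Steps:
$y{\left(O,V \right)} = -6 + V$
$y^{2}{\left(16,G{\left(-1 \right)} \right)} = \left(-6 - 1\right)^{2} = \left(-7\right)^{2} = 49$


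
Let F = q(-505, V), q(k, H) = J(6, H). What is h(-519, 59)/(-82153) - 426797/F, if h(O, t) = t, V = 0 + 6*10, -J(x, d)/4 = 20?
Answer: 35062649221/6572240 ≈ 5335.0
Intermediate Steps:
J(x, d) = -80 (J(x, d) = -4*20 = -80)
V = 60 (V = 0 + 60 = 60)
q(k, H) = -80
F = -80
h(-519, 59)/(-82153) - 426797/F = 59/(-82153) - 426797/(-80) = 59*(-1/82153) - 426797*(-1/80) = -59/82153 + 426797/80 = 35062649221/6572240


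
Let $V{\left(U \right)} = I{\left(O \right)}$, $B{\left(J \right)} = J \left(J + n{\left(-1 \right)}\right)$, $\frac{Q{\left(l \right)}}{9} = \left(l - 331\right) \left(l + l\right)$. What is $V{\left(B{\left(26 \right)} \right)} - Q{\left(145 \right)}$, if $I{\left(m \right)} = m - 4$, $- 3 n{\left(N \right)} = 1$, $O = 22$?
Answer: $485478$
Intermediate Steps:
$n{\left(N \right)} = - \frac{1}{3}$ ($n{\left(N \right)} = \left(- \frac{1}{3}\right) 1 = - \frac{1}{3}$)
$Q{\left(l \right)} = 18 l \left(-331 + l\right)$ ($Q{\left(l \right)} = 9 \left(l - 331\right) \left(l + l\right) = 9 \left(-331 + l\right) 2 l = 9 \cdot 2 l \left(-331 + l\right) = 18 l \left(-331 + l\right)$)
$B{\left(J \right)} = J \left(- \frac{1}{3} + J\right)$ ($B{\left(J \right)} = J \left(J - \frac{1}{3}\right) = J \left(- \frac{1}{3} + J\right)$)
$I{\left(m \right)} = -4 + m$ ($I{\left(m \right)} = m - 4 = -4 + m$)
$V{\left(U \right)} = 18$ ($V{\left(U \right)} = -4 + 22 = 18$)
$V{\left(B{\left(26 \right)} \right)} - Q{\left(145 \right)} = 18 - 18 \cdot 145 \left(-331 + 145\right) = 18 - 18 \cdot 145 \left(-186\right) = 18 - -485460 = 18 + 485460 = 485478$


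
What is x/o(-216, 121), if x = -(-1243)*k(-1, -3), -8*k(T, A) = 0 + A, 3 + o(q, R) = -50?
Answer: -3729/424 ≈ -8.7948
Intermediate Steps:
o(q, R) = -53 (o(q, R) = -3 - 50 = -53)
k(T, A) = -A/8 (k(T, A) = -(0 + A)/8 = -A/8)
x = 3729/8 (x = -(-1243)*(-⅛*(-3)) = -(-1243)*3/8 = -113*(-33/8) = 3729/8 ≈ 466.13)
x/o(-216, 121) = (3729/8)/(-53) = (3729/8)*(-1/53) = -3729/424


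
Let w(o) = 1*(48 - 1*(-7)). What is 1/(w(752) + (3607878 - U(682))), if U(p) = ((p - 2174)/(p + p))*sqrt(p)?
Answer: 1230305153/4438858561300491 - 373*sqrt(682)/4438858561300491 ≈ 2.7716e-7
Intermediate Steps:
w(o) = 55 (w(o) = 1*(48 + 7) = 1*55 = 55)
U(p) = (-2174 + p)/(2*sqrt(p)) (U(p) = ((-2174 + p)/((2*p)))*sqrt(p) = ((-2174 + p)*(1/(2*p)))*sqrt(p) = ((-2174 + p)/(2*p))*sqrt(p) = (-2174 + p)/(2*sqrt(p)))
1/(w(752) + (3607878 - U(682))) = 1/(55 + (3607878 - (-2174 + 682)/(2*sqrt(682)))) = 1/(55 + (3607878 - sqrt(682)/682*(-1492)/2)) = 1/(55 + (3607878 - (-373)*sqrt(682)/341)) = 1/(55 + (3607878 + 373*sqrt(682)/341)) = 1/(3607933 + 373*sqrt(682)/341)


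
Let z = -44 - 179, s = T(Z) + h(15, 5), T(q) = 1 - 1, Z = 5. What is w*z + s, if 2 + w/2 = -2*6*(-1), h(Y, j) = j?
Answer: -4455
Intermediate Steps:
T(q) = 0
s = 5 (s = 0 + 5 = 5)
w = 20 (w = -4 + 2*(-2*6*(-1)) = -4 + 2*(-12*(-1)) = -4 + 2*12 = -4 + 24 = 20)
z = -223
w*z + s = 20*(-223) + 5 = -4460 + 5 = -4455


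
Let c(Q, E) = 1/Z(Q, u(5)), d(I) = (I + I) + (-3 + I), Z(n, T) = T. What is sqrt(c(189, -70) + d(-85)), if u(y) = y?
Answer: I*sqrt(6445)/5 ≈ 16.056*I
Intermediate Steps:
d(I) = -3 + 3*I (d(I) = 2*I + (-3 + I) = -3 + 3*I)
c(Q, E) = 1/5
sqrt(c(189, -70) + d(-85)) = sqrt(1/5 + (-3 + 3*(-85))) = sqrt(1/5 + (-3 - 255)) = sqrt(1/5 - 258) = sqrt(-1289/5) = I*sqrt(6445)/5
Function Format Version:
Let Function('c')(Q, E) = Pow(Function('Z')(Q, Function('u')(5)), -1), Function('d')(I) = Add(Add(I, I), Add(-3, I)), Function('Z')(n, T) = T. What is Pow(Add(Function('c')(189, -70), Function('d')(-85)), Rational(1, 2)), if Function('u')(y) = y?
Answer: Mul(Rational(1, 5), I, Pow(6445, Rational(1, 2))) ≈ Mul(16.056, I)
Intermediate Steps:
Function('d')(I) = Add(-3, Mul(3, I)) (Function('d')(I) = Add(Mul(2, I), Add(-3, I)) = Add(-3, Mul(3, I)))
Function('c')(Q, E) = Rational(1, 5) (Function('c')(Q, E) = Pow(5, -1) = Rational(1, 5))
Pow(Add(Function('c')(189, -70), Function('d')(-85)), Rational(1, 2)) = Pow(Add(Rational(1, 5), Add(-3, Mul(3, -85))), Rational(1, 2)) = Pow(Add(Rational(1, 5), Add(-3, -255)), Rational(1, 2)) = Pow(Add(Rational(1, 5), -258), Rational(1, 2)) = Pow(Rational(-1289, 5), Rational(1, 2)) = Mul(Rational(1, 5), I, Pow(6445, Rational(1, 2)))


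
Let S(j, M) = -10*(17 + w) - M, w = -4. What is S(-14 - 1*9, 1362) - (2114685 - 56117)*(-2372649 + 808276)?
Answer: 3220368196372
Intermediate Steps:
S(j, M) = -130 - M (S(j, M) = -10*(17 - 4) - M = -10*13 - M = -130 - M)
S(-14 - 1*9, 1362) - (2114685 - 56117)*(-2372649 + 808276) = (-130 - 1*1362) - (2114685 - 56117)*(-2372649 + 808276) = (-130 - 1362) - 2058568*(-1564373) = -1492 - 1*(-3220368197864) = -1492 + 3220368197864 = 3220368196372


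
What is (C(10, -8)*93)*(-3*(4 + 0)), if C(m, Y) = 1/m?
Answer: -558/5 ≈ -111.60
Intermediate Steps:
(C(10, -8)*93)*(-3*(4 + 0)) = (93/10)*(-3*(4 + 0)) = ((⅒)*93)*(-3*4) = (93/10)*(-12) = -558/5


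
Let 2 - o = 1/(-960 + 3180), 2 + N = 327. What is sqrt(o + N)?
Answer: sqrt(402896145)/1110 ≈ 18.083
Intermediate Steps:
N = 325 (N = -2 + 327 = 325)
o = 4439/2220 (o = 2 - 1/(-960 + 3180) = 2 - 1/2220 = 4439/2220 ≈ 1.9995)
sqrt(o + N) = sqrt(4439/2220 + 325) = sqrt(725939/2220) = sqrt(402896145)/1110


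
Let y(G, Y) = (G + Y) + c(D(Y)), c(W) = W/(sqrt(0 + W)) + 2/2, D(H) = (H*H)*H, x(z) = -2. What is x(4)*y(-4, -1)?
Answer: 8 - 2*I ≈ 8.0 - 2.0*I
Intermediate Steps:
D(H) = H**3 (D(H) = H**2*H = H**3)
c(W) = 1 + sqrt(W) (c(W) = W/(sqrt(W)) + 2*(1/2) = W/sqrt(W) + 1 = sqrt(W) + 1 = 1 + sqrt(W))
y(G, Y) = 1 + G + Y + sqrt(Y**3) (y(G, Y) = (G + Y) + (1 + sqrt(Y**3)) = 1 + G + Y + sqrt(Y**3))
x(4)*y(-4, -1) = -2*(1 - 4 - 1 + sqrt((-1)**3)) = -2*(1 - 4 - 1 + sqrt(-1)) = -2*(1 - 4 - 1 + I) = -2*(-4 + I) = 8 - 2*I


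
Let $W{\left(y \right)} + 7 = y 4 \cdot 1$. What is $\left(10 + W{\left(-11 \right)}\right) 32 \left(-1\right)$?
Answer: $1312$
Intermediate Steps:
$W{\left(y \right)} = -7 + 4 y$ ($W{\left(y \right)} = -7 + y 4 \cdot 1 = -7 + 4 y 1 = -7 + 4 y$)
$\left(10 + W{\left(-11 \right)}\right) 32 \left(-1\right) = \left(10 + \left(-7 + 4 \left(-11\right)\right)\right) 32 \left(-1\right) = \left(10 - 51\right) \left(-32\right) = \left(-41\right) \left(-32\right) = 1312$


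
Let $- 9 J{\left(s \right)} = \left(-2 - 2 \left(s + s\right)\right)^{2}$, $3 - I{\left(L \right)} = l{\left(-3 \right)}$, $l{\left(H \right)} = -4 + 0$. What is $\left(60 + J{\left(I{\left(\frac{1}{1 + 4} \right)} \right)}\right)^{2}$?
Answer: $1600$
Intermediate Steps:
$l{\left(H \right)} = -4$
$I{\left(L \right)} = 7$ ($I{\left(L \right)} = 3 - -4 = 3 + 4 = 7$)
$J{\left(s \right)} = - \frac{\left(-2 - 4 s\right)^{2}}{9}$ ($J{\left(s \right)} = - \frac{\left(-2 - 2 \left(s + s\right)\right)^{2}}{9} = - \frac{\left(-2 - 2 \cdot 2 s\right)^{2}}{9} = - \frac{\left(-2 - 4 s\right)^{2}}{9}$)
$\left(60 + J{\left(I{\left(\frac{1}{1 + 4} \right)} \right)}\right)^{2} = \left(60 - \frac{4 \left(1 + 2 \cdot 7\right)^{2}}{9}\right)^{2} = \left(60 - \frac{4 \left(1 + 14\right)^{2}}{9}\right)^{2} = \left(60 - \frac{4 \cdot 15^{2}}{9}\right)^{2} = \left(60 - 100\right)^{2} = \left(-40\right)^{2} = 1600$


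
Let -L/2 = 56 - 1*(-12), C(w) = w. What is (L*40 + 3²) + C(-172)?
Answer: -5603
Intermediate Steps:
L = -136 (L = -2*(56 - 1*(-12)) = -2*(56 + 12) = -2*68 = -136)
(L*40 + 3²) + C(-172) = (-136*40 + 3²) - 172 = (-5440 + 9) - 172 = -5431 - 172 = -5603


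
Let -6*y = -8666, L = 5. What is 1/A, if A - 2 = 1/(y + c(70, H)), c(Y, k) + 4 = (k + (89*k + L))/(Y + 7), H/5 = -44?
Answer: 273332/546895 ≈ 0.49979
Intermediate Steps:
H = -220 (H = 5*(-44) = -220)
y = 4333/3 (y = -⅙*(-8666) = 4333/3 ≈ 1444.3)
c(Y, k) = -4 + (5 + 90*k)/(7 + Y) (c(Y, k) = -4 + (k + (89*k + 5))/(Y + 7) = -4 + (k + (5 + 89*k))/(7 + Y) = -4 + (5 + 90*k)/(7 + Y))
A = 546895/273332 (A = 2 + 1/(4333/3 + (-23 - 4*70 + 90*(-220))/(7 + 70)) = 2 + 1/(4333/3 + (-23 - 280 - 19800)/77) = 2 + 1/(4333/3 + (1/77)*(-20103)) = 2 + 1/(4333/3 - 20103/77) = 2 + 1/(273332/231) = 2 + 231/273332 = 546895/273332 ≈ 2.0008)
1/A = 1/(546895/273332) = 273332/546895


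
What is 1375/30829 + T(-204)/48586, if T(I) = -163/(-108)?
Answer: 7220046127/161768641752 ≈ 0.044632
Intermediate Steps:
T(I) = 163/108 (T(I) = -163*(-1/108) = 163/108)
1375/30829 + T(-204)/48586 = 1375/30829 + (163/108)/48586 = 1375*(1/30829) + (163/108)*(1/48586) = 1375/30829 + 163/5247288 = 7220046127/161768641752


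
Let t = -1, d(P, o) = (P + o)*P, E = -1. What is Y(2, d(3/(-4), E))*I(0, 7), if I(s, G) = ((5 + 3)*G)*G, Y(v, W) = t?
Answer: -392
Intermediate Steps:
d(P, o) = P*(P + o)
Y(v, W) = -1
I(s, G) = 8*G² (I(s, G) = (8*G)*G = 8*G²)
Y(2, d(3/(-4), E))*I(0, 7) = -8*7² = -8*49 = -1*392 = -392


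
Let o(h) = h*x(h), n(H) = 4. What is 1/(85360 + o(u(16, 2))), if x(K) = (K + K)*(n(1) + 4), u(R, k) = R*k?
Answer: 1/101744 ≈ 9.8286e-6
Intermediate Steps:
x(K) = 16*K (x(K) = (K + K)*(4 + 4) = (2*K)*8 = 16*K)
o(h) = 16*h**2 (o(h) = h*(16*h) = 16*h**2)
1/(85360 + o(u(16, 2))) = 1/(85360 + 16*(16*2)**2) = 1/(85360 + 16*32**2) = 1/(85360 + 16*1024) = 1/(85360 + 16384) = 1/101744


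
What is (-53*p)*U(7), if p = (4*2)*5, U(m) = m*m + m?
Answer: -118720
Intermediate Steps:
U(m) = m + m**2 (U(m) = m**2 + m = m + m**2)
p = 40 (p = 8*5 = 40)
(-53*p)*U(7) = (-53*40)*(7*(1 + 7)) = -14840*8 = -2120*56 = -118720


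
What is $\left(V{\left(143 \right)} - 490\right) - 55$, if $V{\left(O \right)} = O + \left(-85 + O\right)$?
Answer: $-344$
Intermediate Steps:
$V{\left(O \right)} = -85 + 2 O$
$\left(V{\left(143 \right)} - 490\right) - 55 = \left(\left(-85 + 2 \cdot 143\right) - 490\right) - 55 = \left(\left(-85 + 286\right) - 490\right) - 55 = \left(201 - 490\right) - 55 = -289 - 55 = -344$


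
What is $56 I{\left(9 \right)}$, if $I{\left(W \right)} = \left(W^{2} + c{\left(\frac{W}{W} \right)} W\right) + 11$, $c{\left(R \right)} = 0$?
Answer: $5152$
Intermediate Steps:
$I{\left(W \right)} = 11 + W^{2}$ ($I{\left(W \right)} = \left(W^{2} + 0 W\right) + 11 = \left(W^{2} + 0\right) + 11 = W^{2} + 11 = 11 + W^{2}$)
$56 I{\left(9 \right)} = 56 \left(11 + 9^{2}\right) = 56 \left(11 + 81\right) = 56 \cdot 92 = 5152$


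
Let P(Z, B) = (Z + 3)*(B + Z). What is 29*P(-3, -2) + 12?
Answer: 12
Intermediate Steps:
P(Z, B) = (3 + Z)*(B + Z)
29*P(-3, -2) + 12 = 29*((-3)² + 3*(-2) + 3*(-3) - 2*(-3)) + 12 = 29*(9 - 6 - 9 + 6) + 12 = 29*0 + 12 = 0 + 12 = 12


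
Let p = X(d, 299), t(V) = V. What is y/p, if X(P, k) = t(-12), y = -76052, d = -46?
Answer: 19013/3 ≈ 6337.7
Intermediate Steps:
X(P, k) = -12
p = -12
y/p = -76052/(-12) = -76052*(-1/12) = 19013/3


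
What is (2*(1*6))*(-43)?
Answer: -516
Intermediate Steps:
(2*(1*6))*(-43) = (2*6)*(-43) = 12*(-43) = -516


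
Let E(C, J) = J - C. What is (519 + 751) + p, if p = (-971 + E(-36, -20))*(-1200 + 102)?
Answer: 1049860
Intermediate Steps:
p = 1048590 (p = (-971 + (-20 - 1*(-36)))*(-1200 + 102) = (-971 + (-20 + 36))*(-1098) = (-971 + 16)*(-1098) = -955*(-1098) = 1048590)
(519 + 751) + p = (519 + 751) + 1048590 = 1270 + 1048590 = 1049860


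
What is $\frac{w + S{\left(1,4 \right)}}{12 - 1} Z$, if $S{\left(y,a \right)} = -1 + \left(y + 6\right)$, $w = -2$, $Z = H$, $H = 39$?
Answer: $\frac{156}{11} \approx 14.182$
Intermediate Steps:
$Z = 39$
$S{\left(y,a \right)} = 5 + y$ ($S{\left(y,a \right)} = -1 + \left(6 + y\right) = 5 + y$)
$\frac{w + S{\left(1,4 \right)}}{12 - 1} Z = \frac{-2 + \left(5 + 1\right)}{12 - 1} \cdot 39 = \frac{-2 + 6}{11} \cdot 39 = 4 \cdot \frac{1}{11} \cdot 39 = \frac{4}{11} \cdot 39 = \frac{156}{11}$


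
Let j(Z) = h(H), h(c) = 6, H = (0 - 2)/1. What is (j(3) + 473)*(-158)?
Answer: -75682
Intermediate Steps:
H = -2 (H = -2*1 = -2)
j(Z) = 6
(j(3) + 473)*(-158) = (6 + 473)*(-158) = 479*(-158) = -75682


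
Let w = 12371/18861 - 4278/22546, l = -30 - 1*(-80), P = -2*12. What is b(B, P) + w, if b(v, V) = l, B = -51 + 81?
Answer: 10730117254/212620053 ≈ 50.466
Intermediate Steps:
P = -24
B = 30
l = 50 (l = -30 + 80 = 50)
b(v, V) = 50
w = 99114604/212620053 (w = 12371*(1/18861) - 4278*1/22546 = 12371/18861 - 2139/11273 = 99114604/212620053 ≈ 0.46616)
b(B, P) + w = 50 + 99114604/212620053 = 10730117254/212620053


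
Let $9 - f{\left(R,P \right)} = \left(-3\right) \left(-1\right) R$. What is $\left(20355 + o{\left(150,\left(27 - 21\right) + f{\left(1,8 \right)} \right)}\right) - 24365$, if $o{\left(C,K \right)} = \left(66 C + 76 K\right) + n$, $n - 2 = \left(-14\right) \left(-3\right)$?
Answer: $6846$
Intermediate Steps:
$f{\left(R,P \right)} = 9 - 3 R$ ($f{\left(R,P \right)} = 9 - \left(-3\right) \left(-1\right) R = 9 - 3 R$)
$n = 44$ ($n = 2 - -42 = 2 + 42 = 44$)
$o{\left(C,K \right)} = 44 + 66 C + 76 K$ ($o{\left(C,K \right)} = \left(66 C + 76 K\right) + 44 = 44 + 66 C + 76 K$)
$\left(20355 + o{\left(150,\left(27 - 21\right) + f{\left(1,8 \right)} \right)}\right) - 24365 = \left(20355 + \left(44 + 66 \cdot 150 + 76 \left(\left(27 - 21\right) + \left(9 - 3\right)\right)\right)\right) - 24365 = \left(20355 + \left(44 + 9900 + 76 \left(6 + \left(9 - 3\right)\right)\right)\right) - 24365 = \left(20355 + \left(44 + 9900 + 76 \left(6 + 6\right)\right)\right) - 24365 = \left(20355 + \left(44 + 9900 + 76 \cdot 12\right)\right) - 24365 = \left(20355 + \left(44 + 9900 + 912\right)\right) - 24365 = \left(20355 + 10856\right) - 24365 = 31211 - 24365 = 6846$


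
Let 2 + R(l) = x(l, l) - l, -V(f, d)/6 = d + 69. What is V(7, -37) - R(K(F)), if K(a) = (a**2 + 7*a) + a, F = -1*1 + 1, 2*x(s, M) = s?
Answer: -190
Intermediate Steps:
V(f, d) = -414 - 6*d (V(f, d) = -6*(d + 69) = -6*(69 + d) = -414 - 6*d)
x(s, M) = s/2
F = 0 (F = -1 + 1 = 0)
K(a) = a**2 + 8*a
R(l) = -2 - l/2 (R(l) = -2 + (l/2 - l) = -2 - l/2)
V(7, -37) - R(K(F)) = (-414 - 6*(-37)) - (-2 - 0*(8 + 0)) = (-414 + 222) - (-2 - 0*8) = -192 - (-2 - 1/2*0) = -192 - (-2 + 0) = -192 - 1*(-2) = -192 + 2 = -190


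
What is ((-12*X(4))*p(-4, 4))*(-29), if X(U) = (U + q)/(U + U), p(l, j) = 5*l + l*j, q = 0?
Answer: -6264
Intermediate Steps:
p(l, j) = 5*l + j*l
X(U) = 1/2 (X(U) = (U + 0)/(U + U) = U/((2*U)) = U*(1/(2*U)) = 1/2)
((-12*X(4))*p(-4, 4))*(-29) = ((-12*1/2)*(-4*(5 + 4)))*(-29) = -(-24)*9*(-29) = -6*(-36)*(-29) = 216*(-29) = -6264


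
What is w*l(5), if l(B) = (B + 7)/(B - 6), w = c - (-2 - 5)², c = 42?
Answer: 84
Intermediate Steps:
w = -7 (w = 42 - (-2 - 5)² = 42 - 1*(-7)² = 42 - 1*49 = 42 - 49 = -7)
l(B) = (7 + B)/(-6 + B)
w*l(5) = -7*(7 + 5)/(-6 + 5) = -7*12/(-1) = -(-7)*12 = -7*(-12) = 84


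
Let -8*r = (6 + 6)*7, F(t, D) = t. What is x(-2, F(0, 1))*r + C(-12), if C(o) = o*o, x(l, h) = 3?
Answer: 225/2 ≈ 112.50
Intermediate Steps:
C(o) = o²
r = -21/2 (r = -(6 + 6)*7/8 = -3*7/2 = -⅛*84 = -21/2 ≈ -10.500)
x(-2, F(0, 1))*r + C(-12) = 3*(-21/2) + (-12)² = -63/2 + 144 = 225/2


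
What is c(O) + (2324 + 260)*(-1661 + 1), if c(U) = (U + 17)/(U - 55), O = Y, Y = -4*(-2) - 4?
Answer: -72920487/17 ≈ -4.2894e+6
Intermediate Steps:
Y = 4 (Y = 8 - 4 = 4)
O = 4
c(U) = (17 + U)/(-55 + U)
c(O) + (2324 + 260)*(-1661 + 1) = (17 + 4)/(-55 + 4) + (2324 + 260)*(-1661 + 1) = 21/(-51) + 2584*(-1660) = -1/51*21 - 4289440 = -7/17 - 4289440 = -72920487/17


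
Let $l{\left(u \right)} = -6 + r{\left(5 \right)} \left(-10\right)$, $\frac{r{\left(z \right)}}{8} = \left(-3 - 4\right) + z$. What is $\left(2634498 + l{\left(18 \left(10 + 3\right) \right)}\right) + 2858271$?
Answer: $5492923$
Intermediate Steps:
$r{\left(z \right)} = -56 + 8 z$ ($r{\left(z \right)} = 8 \left(\left(-3 - 4\right) + z\right) = 8 \left(-7 + z\right) = -56 + 8 z$)
$l{\left(u \right)} = 154$ ($l{\left(u \right)} = -6 + \left(-56 + 8 \cdot 5\right) \left(-10\right) = -6 + \left(-56 + 40\right) \left(-10\right) = -6 - -160 = -6 + 160 = 154$)
$\left(2634498 + l{\left(18 \left(10 + 3\right) \right)}\right) + 2858271 = \left(2634498 + 154\right) + 2858271 = 2634652 + 2858271 = 5492923$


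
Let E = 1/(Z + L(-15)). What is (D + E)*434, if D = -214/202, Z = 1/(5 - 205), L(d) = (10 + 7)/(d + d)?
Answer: -6032662/4949 ≈ -1219.0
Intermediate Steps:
L(d) = 17/(2*d) (L(d) = 17/((2*d)) = 17*(1/(2*d)) = 17/(2*d))
Z = -1/200 (Z = 1/(-200) = -1/200 ≈ -0.0050000)
D = -107/101 (D = -214*1/202 = -107/101 ≈ -1.0594)
E = -600/343 (E = 1/(-1/200 + (17/2)/(-15)) = 1/(-1/200 + (17/2)*(-1/15)) = 1/(-1/200 - 17/30) = 1/(-343/600) = -600/343 ≈ -1.7493)
(D + E)*434 = (-107/101 - 600/343)*434 = -97301/34643*434 = -6032662/4949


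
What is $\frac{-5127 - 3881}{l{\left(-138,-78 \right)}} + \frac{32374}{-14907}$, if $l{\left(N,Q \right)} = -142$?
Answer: $\frac{64842574}{1058397} \approx 61.265$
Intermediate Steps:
$\frac{-5127 - 3881}{l{\left(-138,-78 \right)}} + \frac{32374}{-14907} = \frac{-5127 - 3881}{-142} + \frac{32374}{-14907} = \left(-9008\right) \left(- \frac{1}{142}\right) + 32374 \left(- \frac{1}{14907}\right) = \frac{4504}{71} - \frac{32374}{14907} = \frac{64842574}{1058397}$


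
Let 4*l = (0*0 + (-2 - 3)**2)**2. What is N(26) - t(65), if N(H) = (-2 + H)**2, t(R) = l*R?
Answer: -38321/4 ≈ -9580.3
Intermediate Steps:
l = 625/4 (l = (0*0 + (-2 - 3)**2)**2/4 = (0 + (-5)**2)**2/4 = (0 + 25)**2/4 = (1/4)*25**2 = (1/4)*625 = 625/4 ≈ 156.25)
t(R) = 625*R/4
N(26) - t(65) = (-2 + 26)**2 - 625*65/4 = 24**2 - 1*40625/4 = 576 - 40625/4 = -38321/4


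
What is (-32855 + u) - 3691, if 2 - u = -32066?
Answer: -4478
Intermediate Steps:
u = 32068 (u = 2 - 1*(-32066) = 2 + 32066 = 32068)
(-32855 + u) - 3691 = (-32855 + 32068) - 3691 = -787 - 3691 = -4478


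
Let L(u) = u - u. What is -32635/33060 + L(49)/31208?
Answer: -6527/6612 ≈ -0.98714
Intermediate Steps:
L(u) = 0
-32635/33060 + L(49)/31208 = -32635/33060 + 0/31208 = -32635*1/33060 + 0*(1/31208) = -6527/6612 + 0 = -6527/6612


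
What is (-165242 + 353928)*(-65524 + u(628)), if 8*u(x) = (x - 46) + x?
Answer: -24669845413/2 ≈ -1.2335e+10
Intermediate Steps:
u(x) = -23/4 + x/4 (u(x) = ((x - 46) + x)/8 = ((-46 + x) + x)/8 = (-46 + 2*x)/8 = -23/4 + x/4)
(-165242 + 353928)*(-65524 + u(628)) = (-165242 + 353928)*(-65524 + (-23/4 + (¼)*628)) = 188686*(-65524 + (-23/4 + 157)) = 188686*(-65524 + 605/4) = 188686*(-261491/4) = -24669845413/2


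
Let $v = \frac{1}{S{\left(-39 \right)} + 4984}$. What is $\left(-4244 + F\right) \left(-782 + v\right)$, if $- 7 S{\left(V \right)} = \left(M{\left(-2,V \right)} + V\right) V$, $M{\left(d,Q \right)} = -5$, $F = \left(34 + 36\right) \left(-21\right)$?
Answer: $\frac{74111999929}{16586} \approx 4.4683 \cdot 10^{6}$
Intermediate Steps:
$F = -1470$ ($F = 70 \left(-21\right) = -1470$)
$S{\left(V \right)} = - \frac{V \left(-5 + V\right)}{7}$ ($S{\left(V \right)} = - \frac{\left(-5 + V\right) V}{7} = - \frac{V \left(-5 + V\right)}{7}$)
$v = \frac{7}{33172}$ ($v = \frac{1}{\frac{1}{7} \left(-39\right) \left(5 - -39\right) + 4984} = \frac{1}{\frac{1}{7} \left(-39\right) \left(5 + 39\right) + 4984} = \frac{1}{\frac{1}{7} \left(-39\right) 44 + 4984} = \frac{1}{- \frac{1716}{7} + 4984} = \frac{1}{\frac{33172}{7}} = \frac{7}{33172} \approx 0.00021102$)
$\left(-4244 + F\right) \left(-782 + v\right) = \left(-4244 - 1470\right) \left(-782 + \frac{7}{33172}\right) = \left(-5714\right) \left(- \frac{25940497}{33172}\right) = \frac{74111999929}{16586}$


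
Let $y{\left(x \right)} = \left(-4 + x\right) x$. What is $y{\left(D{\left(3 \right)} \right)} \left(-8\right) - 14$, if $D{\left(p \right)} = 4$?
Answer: $-14$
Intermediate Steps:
$y{\left(x \right)} = x \left(-4 + x\right)$
$y{\left(D{\left(3 \right)} \right)} \left(-8\right) - 14 = 4 \left(-4 + 4\right) \left(-8\right) - 14 = 4 \cdot 0 \left(-8\right) - 14 = 0 \left(-8\right) - 14 = 0 - 14 = -14$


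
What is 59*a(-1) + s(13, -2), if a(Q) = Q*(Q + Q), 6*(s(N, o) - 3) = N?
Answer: 739/6 ≈ 123.17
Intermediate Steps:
s(N, o) = 3 + N/6
a(Q) = 2*Q² (a(Q) = Q*(2*Q) = 2*Q²)
59*a(-1) + s(13, -2) = 59*(2*(-1)²) + (3 + (⅙)*13) = 59*(2*1) + (3 + 13/6) = 59*2 + 31/6 = 118 + 31/6 = 739/6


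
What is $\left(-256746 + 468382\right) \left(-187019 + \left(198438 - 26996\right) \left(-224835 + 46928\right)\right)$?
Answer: $-6455092475071668$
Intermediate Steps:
$\left(-256746 + 468382\right) \left(-187019 + \left(198438 - 26996\right) \left(-224835 + 46928\right)\right) = 211636 \left(-187019 + 171442 \left(-177907\right)\right) = 211636 \left(-187019 - 30500731894\right) = 211636 \left(-30500918913\right) = -6455092475071668$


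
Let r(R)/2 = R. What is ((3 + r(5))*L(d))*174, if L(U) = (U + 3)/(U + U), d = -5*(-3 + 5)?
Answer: 7917/10 ≈ 791.70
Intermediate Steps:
r(R) = 2*R
d = -10 (d = -5*2 = -10)
L(U) = (3 + U)/(2*U) (L(U) = (3 + U)/((2*U)) = (3 + U)*(1/(2*U)) = (3 + U)/(2*U))
((3 + r(5))*L(d))*174 = ((3 + 2*5)*((1/2)*(3 - 10)/(-10)))*174 = ((3 + 10)*((1/2)*(-1/10)*(-7)))*174 = (13*(7/20))*174 = (91/20)*174 = 7917/10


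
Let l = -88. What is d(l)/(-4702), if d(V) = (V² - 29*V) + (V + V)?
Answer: -5060/2351 ≈ -2.1523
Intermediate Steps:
d(V) = V² - 27*V (d(V) = (V² - 29*V) + 2*V = V² - 27*V)
d(l)/(-4702) = -88*(-27 - 88)/(-4702) = -88*(-115)*(-1/4702) = 10120*(-1/4702) = -5060/2351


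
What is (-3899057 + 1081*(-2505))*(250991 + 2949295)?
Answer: -21144167991132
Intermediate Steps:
(-3899057 + 1081*(-2505))*(250991 + 2949295) = (-3899057 - 2707905)*3200286 = -6606962*3200286 = -21144167991132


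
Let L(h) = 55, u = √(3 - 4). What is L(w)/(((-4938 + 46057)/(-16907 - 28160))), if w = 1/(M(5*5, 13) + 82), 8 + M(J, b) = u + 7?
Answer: -2478685/41119 ≈ -60.281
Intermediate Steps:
u = I (u = √(-1) = I ≈ 1.0*I)
M(J, b) = -1 + I (M(J, b) = -8 + (I + 7) = -8 + (7 + I) = -1 + I)
w = (81 - I)/6562 (w = 1/((-1 + I) + 82) = 1/(81 + I) = (81 - I)/6562 ≈ 0.012344 - 0.00015239*I)
L(w)/(((-4938 + 46057)/(-16907 - 28160))) = 55/(((-4938 + 46057)/(-16907 - 28160))) = 55/((41119/(-45067))) = 55/((41119*(-1/45067))) = 55/(-41119/45067) = 55*(-45067/41119) = -2478685/41119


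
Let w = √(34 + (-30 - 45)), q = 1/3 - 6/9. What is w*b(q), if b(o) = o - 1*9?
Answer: -28*I*√41/3 ≈ -59.763*I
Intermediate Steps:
q = -⅓ (q = 1*(⅓) - 6*⅑ = ⅓ - ⅔ = -⅓ ≈ -0.33333)
w = I*√41 (w = √(34 - 75) = √(-41) = I*√41 ≈ 6.4031*I)
b(o) = -9 + o (b(o) = o - 9 = -9 + o)
w*b(q) = (I*√41)*(-9 - ⅓) = (I*√41)*(-28/3) = -28*I*√41/3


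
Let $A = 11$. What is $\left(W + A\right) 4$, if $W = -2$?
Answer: $36$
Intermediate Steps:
$\left(W + A\right) 4 = \left(-2 + 11\right) 4 = 9 \cdot 4 = 36$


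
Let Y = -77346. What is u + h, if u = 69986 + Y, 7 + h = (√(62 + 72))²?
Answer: -7233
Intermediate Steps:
h = 127 (h = -7 + (√(62 + 72))² = -7 + (√134)² = -7 + 134 = 127)
u = -7360 (u = 69986 - 77346 = -7360)
u + h = -7360 + 127 = -7233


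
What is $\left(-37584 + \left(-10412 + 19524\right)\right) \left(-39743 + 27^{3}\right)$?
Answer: $571148320$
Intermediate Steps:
$\left(-37584 + \left(-10412 + 19524\right)\right) \left(-39743 + 27^{3}\right) = \left(-37584 + 9112\right) \left(-39743 + 19683\right) = \left(-28472\right) \left(-20060\right) = 571148320$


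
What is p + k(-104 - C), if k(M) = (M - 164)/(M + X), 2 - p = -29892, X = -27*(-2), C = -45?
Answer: 149693/5 ≈ 29939.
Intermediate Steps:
X = 54
p = 29894 (p = 2 - 1*(-29892) = 2 + 29892 = 29894)
k(M) = (-164 + M)/(54 + M) (k(M) = (M - 164)/(M + 54) = (-164 + M)/(54 + M))
p + k(-104 - C) = 29894 + (-164 + (-104 - 1*(-45)))/(54 + (-104 - 1*(-45))) = 29894 + (-164 + (-104 + 45))/(54 + (-104 + 45)) = 29894 + (-164 - 59)/(54 - 59) = 29894 - 223/(-5) = 29894 - ⅕*(-223) = 29894 + 223/5 = 149693/5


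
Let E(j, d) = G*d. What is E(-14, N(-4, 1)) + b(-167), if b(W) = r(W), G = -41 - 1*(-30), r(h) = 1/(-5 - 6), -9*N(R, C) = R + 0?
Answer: -493/99 ≈ -4.9798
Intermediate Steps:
N(R, C) = -R/9 (N(R, C) = -(R + 0)/9 = -R/9)
r(h) = -1/11 (r(h) = 1/(-11) = -1/11)
G = -11 (G = -41 + 30 = -11)
b(W) = -1/11
E(j, d) = -11*d
E(-14, N(-4, 1)) + b(-167) = -(-11)*(-4)/9 - 1/11 = -11*4/9 - 1/11 = -44/9 - 1/11 = -493/99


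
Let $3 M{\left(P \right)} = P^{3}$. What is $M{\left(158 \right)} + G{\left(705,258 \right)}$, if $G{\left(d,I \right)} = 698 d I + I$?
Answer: $\frac{384822746}{3} \approx 1.2827 \cdot 10^{8}$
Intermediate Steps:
$G{\left(d,I \right)} = I + 698 I d$ ($G{\left(d,I \right)} = 698 I d + I = I + 698 I d$)
$M{\left(P \right)} = \frac{P^{3}}{3}$
$M{\left(158 \right)} + G{\left(705,258 \right)} = \frac{158^{3}}{3} + 258 \left(1 + 698 \cdot 705\right) = \frac{1}{3} \cdot 3944312 + 258 \left(1 + 492090\right) = \frac{3944312}{3} + 258 \cdot 492091 = \frac{3944312}{3} + 126959478 = \frac{384822746}{3}$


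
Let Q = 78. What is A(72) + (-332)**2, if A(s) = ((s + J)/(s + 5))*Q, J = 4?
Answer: 8493176/77 ≈ 1.1030e+5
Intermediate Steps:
A(s) = 78*(4 + s)/(5 + s) (A(s) = ((s + 4)/(s + 5))*78 = ((4 + s)/(5 + s))*78 = 78*(4 + s)/(5 + s))
A(72) + (-332)**2 = 78*(4 + 72)/(5 + 72) + (-332)**2 = 78*76/77 + 110224 = 78*(1/77)*76 + 110224 = 5928/77 + 110224 = 8493176/77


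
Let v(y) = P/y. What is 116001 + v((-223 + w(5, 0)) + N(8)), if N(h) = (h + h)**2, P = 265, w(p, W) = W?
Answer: 3828298/33 ≈ 1.1601e+5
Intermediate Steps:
N(h) = 4*h**2 (N(h) = (2*h)**2 = 4*h**2)
v(y) = 265/y
116001 + v((-223 + w(5, 0)) + N(8)) = 116001 + 265/((-223 + 0) + 4*8**2) = 116001 + 265/(-223 + 4*64) = 116001 + 265/(-223 + 256) = 116001 + 265/33 = 3828298/33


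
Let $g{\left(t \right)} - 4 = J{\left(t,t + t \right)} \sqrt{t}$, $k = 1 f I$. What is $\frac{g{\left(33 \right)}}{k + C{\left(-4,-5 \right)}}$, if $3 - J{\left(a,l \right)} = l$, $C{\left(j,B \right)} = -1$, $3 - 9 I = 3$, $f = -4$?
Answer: $-4 + 63 \sqrt{33} \approx 357.91$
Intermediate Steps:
$I = 0$ ($I = \frac{1}{3} - \frac{1}{3} = 0$)
$k = 0$ ($k = 1 \left(-4\right) 0 = \left(-4\right) 0 = 0$)
$J{\left(a,l \right)} = 3 - l$
$g{\left(t \right)} = 4 + \sqrt{t} \left(3 - 2 t\right)$ ($g{\left(t \right)} = 4 + \left(3 - \left(t + t\right)\right) \sqrt{t} = 4 + \left(3 - 2 t\right) \sqrt{t} = 4 + \sqrt{t} \left(3 - 2 t\right)$)
$\frac{g{\left(33 \right)}}{k + C{\left(-4,-5 \right)}} = \frac{4 + \sqrt{33} \left(3 - 66\right)}{0 - 1} = \frac{4 + \sqrt{33} \left(3 - 66\right)}{-1} = - (4 + \sqrt{33} \left(-63\right)) = - (4 - 63 \sqrt{33}) = -4 + 63 \sqrt{33}$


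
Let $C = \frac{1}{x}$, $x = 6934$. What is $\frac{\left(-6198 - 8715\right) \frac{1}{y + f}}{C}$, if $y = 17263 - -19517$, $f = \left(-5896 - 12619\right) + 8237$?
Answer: $- \frac{17234457}{4417} \approx -3901.8$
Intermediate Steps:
$f = -10278$ ($f = -18515 + 8237 = -10278$)
$y = 36780$ ($y = 17263 + 19517 = 36780$)
$C = \frac{1}{6934} \approx 0.00014422$
$\frac{\left(-6198 - 8715\right) \frac{1}{y + f}}{C} = \frac{-6198 - 8715}{36780 - 10278} \frac{1}{\frac{1}{6934}} = - \frac{14913}{26502} \cdot 6934 = \left(-14913\right) \frac{1}{26502} \cdot 6934 = \left(- \frac{4971}{8834}\right) 6934 = - \frac{17234457}{4417}$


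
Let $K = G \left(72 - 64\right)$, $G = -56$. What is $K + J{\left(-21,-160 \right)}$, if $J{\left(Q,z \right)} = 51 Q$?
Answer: $-1519$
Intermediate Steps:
$K = -448$ ($K = - 56 \left(72 - 64\right) = \left(-56\right) 8 = -448$)
$K + J{\left(-21,-160 \right)} = -448 + 51 \left(-21\right) = -448 - 1071 = -1519$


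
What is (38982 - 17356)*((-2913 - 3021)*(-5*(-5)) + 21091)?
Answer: -2752103134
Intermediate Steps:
(38982 - 17356)*((-2913 - 3021)*(-5*(-5)) + 21091) = 21626*(-5934*25 + 21091) = 21626*(-148350 + 21091) = 21626*(-127259) = -2752103134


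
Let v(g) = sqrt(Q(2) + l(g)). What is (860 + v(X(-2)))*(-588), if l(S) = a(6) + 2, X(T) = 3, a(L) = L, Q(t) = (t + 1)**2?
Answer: -505680 - 588*sqrt(17) ≈ -5.0810e+5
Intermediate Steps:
Q(t) = (1 + t)**2
l(S) = 8 (l(S) = 6 + 2 = 8)
v(g) = sqrt(17) (v(g) = sqrt((1 + 2)**2 + 8) = sqrt(3**2 + 8) = sqrt(9 + 8) = sqrt(17))
(860 + v(X(-2)))*(-588) = (860 + sqrt(17))*(-588) = -505680 - 588*sqrt(17)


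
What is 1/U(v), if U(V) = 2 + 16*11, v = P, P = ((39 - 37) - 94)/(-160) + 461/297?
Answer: 1/178 ≈ 0.0056180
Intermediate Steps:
P = 25271/11880 (P = (2 - 94)*(-1/160) + 461*(1/297) = -92*(-1/160) + 461/297 = 23/40 + 461/297 = 25271/11880 ≈ 2.1272)
v = 25271/11880 ≈ 2.1272
U(V) = 178 (U(V) = 2 + 176 = 178)
1/U(v) = 1/178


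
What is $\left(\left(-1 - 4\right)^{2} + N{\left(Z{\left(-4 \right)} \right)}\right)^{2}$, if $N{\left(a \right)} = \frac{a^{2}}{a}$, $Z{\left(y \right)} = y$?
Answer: $441$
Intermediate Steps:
$N{\left(a \right)} = a$
$\left(\left(-1 - 4\right)^{2} + N{\left(Z{\left(-4 \right)} \right)}\right)^{2} = \left(\left(-1 - 4\right)^{2} - 4\right)^{2} = \left(\left(-5\right)^{2} - 4\right)^{2} = \left(25 - 4\right)^{2} = 21^{2} = 441$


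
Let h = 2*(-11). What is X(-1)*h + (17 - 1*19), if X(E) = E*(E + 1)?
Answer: -2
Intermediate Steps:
h = -22
X(E) = E*(1 + E)
X(-1)*h + (17 - 1*19) = -(1 - 1)*(-22) + (17 - 1*19) = -1*0*(-22) + (17 - 19) = 0*(-22) - 2 = 0 - 2 = -2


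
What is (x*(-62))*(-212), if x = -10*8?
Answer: -1051520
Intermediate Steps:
x = -80
(x*(-62))*(-212) = -80*(-62)*(-212) = 4960*(-212) = -1051520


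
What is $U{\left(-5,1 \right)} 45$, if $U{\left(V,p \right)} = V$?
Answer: $-225$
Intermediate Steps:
$U{\left(-5,1 \right)} 45 = \left(-5\right) 45 = -225$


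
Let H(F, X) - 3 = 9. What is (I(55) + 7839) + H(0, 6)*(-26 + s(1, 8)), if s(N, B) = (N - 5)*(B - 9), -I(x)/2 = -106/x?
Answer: 416837/55 ≈ 7578.9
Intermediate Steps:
I(x) = 212/x (I(x) = -(-212)/x = 212/x)
H(F, X) = 12 (H(F, X) = 3 + 9 = 12)
s(N, B) = (-9 + B)*(-5 + N) (s(N, B) = (-5 + N)*(-9 + B) = (-9 + B)*(-5 + N))
(I(55) + 7839) + H(0, 6)*(-26 + s(1, 8)) = (212/55 + 7839) + 12*(-26 + (45 - 9*1 - 5*8 + 8*1)) = (212*(1/55) + 7839) + 12*(-26 + (45 - 9 - 40 + 8)) = (212/55 + 7839) + 12*(-26 + 4) = 431357/55 + 12*(-22) = 431357/55 - 264 = 416837/55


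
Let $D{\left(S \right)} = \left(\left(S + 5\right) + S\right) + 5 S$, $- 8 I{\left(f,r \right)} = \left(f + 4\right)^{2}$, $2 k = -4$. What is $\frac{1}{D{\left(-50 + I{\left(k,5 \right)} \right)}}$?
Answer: $- \frac{2}{697} \approx -0.0028694$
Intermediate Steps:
$k = -2$ ($k = \frac{1}{2} \left(-4\right) = -2$)
$I{\left(f,r \right)} = - \frac{\left(4 + f\right)^{2}}{8}$ ($I{\left(f,r \right)} = - \frac{\left(f + 4\right)^{2}}{8} = - \frac{\left(4 + f\right)^{2}}{8}$)
$D{\left(S \right)} = 5 + 7 S$ ($D{\left(S \right)} = \left(\left(5 + S\right) + S\right) + 5 S = \left(5 + 2 S\right) + 5 S = 5 + 7 S$)
$\frac{1}{D{\left(-50 + I{\left(k,5 \right)} \right)}} = \frac{1}{5 + 7 \left(-50 - \frac{\left(4 - 2\right)^{2}}{8}\right)} = \frac{1}{5 + 7 \left(-50 - \frac{2^{2}}{8}\right)} = \frac{1}{5 + 7 \left(-50 - \frac{1}{2}\right)} = \frac{1}{5 + 7 \left(- \frac{101}{2}\right)} = \frac{1}{5 - \frac{707}{2}} = \frac{1}{- \frac{697}{2}} = - \frac{2}{697}$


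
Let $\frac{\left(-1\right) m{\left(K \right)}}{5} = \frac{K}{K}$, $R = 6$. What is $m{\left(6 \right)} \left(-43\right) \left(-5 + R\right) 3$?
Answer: $645$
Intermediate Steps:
$m{\left(K \right)} = -5$ ($m{\left(K \right)} = - 5 \frac{K}{K} = \left(-5\right) 1 = -5$)
$m{\left(6 \right)} \left(-43\right) \left(-5 + R\right) 3 = \left(-5\right) \left(-43\right) \left(-5 + 6\right) 3 = 215 \cdot 1 \cdot 3 = 215 \cdot 3 = 645$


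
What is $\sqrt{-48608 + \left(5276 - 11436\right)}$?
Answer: $4 i \sqrt{3423} \approx 234.03 i$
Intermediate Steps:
$\sqrt{-48608 + \left(5276 - 11436\right)} = \sqrt{-48608 - 6160} = \sqrt{-54768} = 4 i \sqrt{3423}$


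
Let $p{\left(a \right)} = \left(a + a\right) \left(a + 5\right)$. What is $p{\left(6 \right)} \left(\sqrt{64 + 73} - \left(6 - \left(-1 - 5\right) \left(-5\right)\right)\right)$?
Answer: $3168 + 132 \sqrt{137} \approx 4713.0$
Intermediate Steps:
$p{\left(a \right)} = 2 a \left(5 + a\right)$
$p{\left(6 \right)} \left(\sqrt{64 + 73} - \left(6 - \left(-1 - 5\right) \left(-5\right)\right)\right) = 2 \cdot 6 \left(5 + 6\right) \left(\sqrt{64 + 73} - \left(6 - \left(-1 - 5\right) \left(-5\right)\right)\right) = 2 \cdot 6 \cdot 11 \left(\sqrt{137} - -24\right) = 132 \left(\sqrt{137} + \left(-6 + 30\right)\right) = 132 \left(\sqrt{137} + 24\right) = 132 \left(24 + \sqrt{137}\right) = 3168 + 132 \sqrt{137}$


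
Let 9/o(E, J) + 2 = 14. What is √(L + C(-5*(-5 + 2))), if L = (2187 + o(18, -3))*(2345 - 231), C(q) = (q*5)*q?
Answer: √18504114/2 ≈ 2150.8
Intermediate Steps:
o(E, J) = ¾ (o(E, J) = 9/(-2 + 14) = 9/12 = 9*(1/12) = ¾)
C(q) = 5*q² (C(q) = (5*q)*q = 5*q²)
L = 9249807/2 (L = (2187 + ¾)*(2345 - 231) = (8751/4)*2114 = 9249807/2 ≈ 4.6249e+6)
√(L + C(-5*(-5 + 2))) = √(9249807/2 + 5*(-5*(-5 + 2))²) = √(9249807/2 + 5*(-5*(-3))²) = √(9249807/2 + 5*15²) = √(9249807/2 + 5*225) = √(9249807/2 + 1125) = √(9252057/2) = √18504114/2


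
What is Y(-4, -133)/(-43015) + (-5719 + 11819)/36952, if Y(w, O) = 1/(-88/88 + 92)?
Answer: 5969397387/36160903870 ≈ 0.16508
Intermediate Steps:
Y(w, O) = 1/91 (Y(w, O) = 1/(-88*1/88 + 92) = 1/(-1 + 92) = 1/91)
Y(-4, -133)/(-43015) + (-5719 + 11819)/36952 = (1/91)/(-43015) + (-5719 + 11819)/36952 = (1/91)*(-1/43015) + 6100*(1/36952) = -1/3914365 + 1525/9238 = 5969397387/36160903870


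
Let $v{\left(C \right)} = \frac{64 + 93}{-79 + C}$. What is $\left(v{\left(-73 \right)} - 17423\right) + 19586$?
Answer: $\frac{328619}{152} \approx 2162.0$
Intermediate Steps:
$v{\left(C \right)} = \frac{157}{-79 + C}$
$\left(v{\left(-73 \right)} - 17423\right) + 19586 = \left(\frac{157}{-79 - 73} - 17423\right) + 19586 = \left(\frac{157}{-152} - 17423\right) + 19586 = \left(157 \left(- \frac{1}{152}\right) - 17423\right) + 19586 = \left(- \frac{157}{152} - 17423\right) + 19586 = - \frac{2648453}{152} + 19586 = \frac{328619}{152}$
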